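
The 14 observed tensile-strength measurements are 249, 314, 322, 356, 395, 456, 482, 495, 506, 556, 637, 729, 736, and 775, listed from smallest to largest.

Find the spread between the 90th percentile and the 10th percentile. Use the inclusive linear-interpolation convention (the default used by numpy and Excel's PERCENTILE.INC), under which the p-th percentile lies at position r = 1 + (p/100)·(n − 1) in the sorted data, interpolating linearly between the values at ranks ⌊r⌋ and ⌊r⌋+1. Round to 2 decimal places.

417.50

n = 14.
P10: r = 2.3; ranks 2–3 are 314, 322; interpolating gives 316.4.
P90: r = 12.7; ranks 12–13 are 729, 736; interpolating gives 733.9.
Difference: 733.9 − 316.4 = 417.5.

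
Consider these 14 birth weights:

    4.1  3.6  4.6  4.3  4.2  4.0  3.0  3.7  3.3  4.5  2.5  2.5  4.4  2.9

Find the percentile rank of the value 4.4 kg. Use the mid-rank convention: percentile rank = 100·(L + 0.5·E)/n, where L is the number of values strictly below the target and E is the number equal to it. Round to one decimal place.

82.1

Sorted: 2.5, 2.5, 2.9, 3.0, 3.3, 3.6, 3.7, 4.0, 4.1, 4.2, 4.3, 4.4, 4.5, 4.6.
Count below 4.4: L = 11; count equal: E = 1; n = 14.
Percentile rank = 100·(11 + 0.5·1)/14 = 100·11.5/14 = 82.14.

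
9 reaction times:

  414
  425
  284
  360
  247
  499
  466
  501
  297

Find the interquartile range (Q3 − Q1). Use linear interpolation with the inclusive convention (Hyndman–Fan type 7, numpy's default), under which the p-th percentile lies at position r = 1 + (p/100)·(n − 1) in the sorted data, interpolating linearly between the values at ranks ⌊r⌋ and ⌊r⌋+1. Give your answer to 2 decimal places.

169.00

Sorted: 247, 284, 297, 360, 414, 425, 466, 499, 501.
n = 9.
P25: r = 3 (integer) → 297.
P75: r = 7 (integer) → 466.
Difference: 466 − 297 = 169.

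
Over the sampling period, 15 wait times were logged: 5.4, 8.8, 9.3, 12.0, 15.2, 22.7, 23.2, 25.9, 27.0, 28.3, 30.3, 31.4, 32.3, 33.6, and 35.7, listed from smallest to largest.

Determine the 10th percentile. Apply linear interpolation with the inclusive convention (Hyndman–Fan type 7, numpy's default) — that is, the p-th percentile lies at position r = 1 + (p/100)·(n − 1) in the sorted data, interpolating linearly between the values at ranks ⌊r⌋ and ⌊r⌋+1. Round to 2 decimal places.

n = 15.
r = 1 + (10/100)·(15 − 1) = 1 + 1.4 = 2.4.
Rank 2 is 8.8 and rank 3 is 9.3.
Interpolate: 8.8 + 0.4·(9.3 − 8.8) = 8.8 + 0.4·0.5 = 9.

9.00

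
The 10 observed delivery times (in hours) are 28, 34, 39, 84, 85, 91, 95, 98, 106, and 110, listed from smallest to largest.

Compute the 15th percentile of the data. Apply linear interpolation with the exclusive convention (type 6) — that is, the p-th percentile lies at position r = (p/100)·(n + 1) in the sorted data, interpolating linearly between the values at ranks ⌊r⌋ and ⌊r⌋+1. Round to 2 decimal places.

n = 10.
r = (15/100)·(10 + 1) = 1.65.
Rank 1 is 28 and rank 2 is 34.
Interpolate: 28 + 0.65·(34 − 28) = 28 + 0.65·6 = 31.9.

31.90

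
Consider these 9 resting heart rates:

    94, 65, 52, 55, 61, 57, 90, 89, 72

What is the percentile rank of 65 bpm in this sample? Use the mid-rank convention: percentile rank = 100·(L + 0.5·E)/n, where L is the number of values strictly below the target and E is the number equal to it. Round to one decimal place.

Sorted: 52, 55, 57, 61, 65, 72, 89, 90, 94.
Count below 65: L = 4; count equal: E = 1; n = 9.
Percentile rank = 100·(4 + 0.5·1)/9 = 100·4.5/9 = 50.

50.0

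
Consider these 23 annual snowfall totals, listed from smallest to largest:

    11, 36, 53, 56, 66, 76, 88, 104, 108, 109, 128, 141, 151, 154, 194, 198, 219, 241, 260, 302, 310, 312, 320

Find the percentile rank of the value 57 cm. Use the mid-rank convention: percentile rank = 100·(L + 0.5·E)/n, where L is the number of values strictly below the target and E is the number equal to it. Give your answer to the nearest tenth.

Count below 57: L = 4; count equal: E = 0; n = 23.
Percentile rank = 100·(4 + 0.5·0)/23 = 100·4/23 = 17.39.

17.4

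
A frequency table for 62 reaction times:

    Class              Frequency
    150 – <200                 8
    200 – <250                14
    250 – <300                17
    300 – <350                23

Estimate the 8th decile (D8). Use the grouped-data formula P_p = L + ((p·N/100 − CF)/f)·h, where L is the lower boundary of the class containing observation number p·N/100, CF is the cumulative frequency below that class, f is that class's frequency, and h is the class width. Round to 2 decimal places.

N = 62; target position k = 80/100 · 62 = 49.6.
Cumulative frequencies: 8, 22, 39, 62.
Observation 49.6 falls in the class 300 – <350.
L = 300, CF = 39, f = 23, h = 50.
P80 = 300 + ((49.6 − 39)/23)·50 = 300 + 23.0435 = 323.043.

323.04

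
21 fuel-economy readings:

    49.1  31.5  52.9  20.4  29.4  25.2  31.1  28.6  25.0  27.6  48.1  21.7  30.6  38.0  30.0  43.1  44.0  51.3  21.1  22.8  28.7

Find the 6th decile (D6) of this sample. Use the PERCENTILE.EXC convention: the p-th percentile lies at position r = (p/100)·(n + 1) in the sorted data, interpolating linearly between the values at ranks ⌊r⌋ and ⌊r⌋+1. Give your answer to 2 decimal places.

Sorted: 20.4, 21.1, 21.7, 22.8, 25.0, 25.2, 27.6, 28.6, 28.7, 29.4, 30.0, 30.6, 31.1, 31.5, 38.0, 43.1, 44.0, 48.1, 49.1, 51.3, 52.9.
n = 21.
r = (60/100)·(21 + 1) = 13.2.
Rank 13 is 31.1 and rank 14 is 31.5.
Interpolate: 31.1 + 0.2·(31.5 − 31.1) = 31.1 + 0.2·0.4 = 31.18.

31.18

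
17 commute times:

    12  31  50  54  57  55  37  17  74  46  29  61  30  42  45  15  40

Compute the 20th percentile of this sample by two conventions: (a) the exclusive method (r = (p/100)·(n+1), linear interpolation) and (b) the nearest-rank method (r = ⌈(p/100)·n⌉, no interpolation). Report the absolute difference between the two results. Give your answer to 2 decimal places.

Sorted: 12, 15, 17, 29, 30, 31, 37, 40, 42, 45, 46, 50, 54, 55, 57, 61, 74.
n = 17.
(a) r = 3.6; between ranks 3 (17) and 4 (29): 24.2.
(b) the nearest-rank method: rank 4 → 29.
|24.2 − 29| = 4.8.

4.80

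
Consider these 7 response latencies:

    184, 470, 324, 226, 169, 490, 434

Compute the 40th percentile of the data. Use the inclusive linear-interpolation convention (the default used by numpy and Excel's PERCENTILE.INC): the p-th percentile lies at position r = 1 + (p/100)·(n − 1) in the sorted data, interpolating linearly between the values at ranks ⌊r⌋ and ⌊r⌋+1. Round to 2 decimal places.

265.20

Sorted: 169, 184, 226, 324, 434, 470, 490.
n = 7.
r = 1 + (40/100)·(7 − 1) = 1 + 2.4 = 3.4.
Rank 3 is 226 and rank 4 is 324.
Interpolate: 226 + 0.4·(324 − 226) = 226 + 0.4·98 = 265.2.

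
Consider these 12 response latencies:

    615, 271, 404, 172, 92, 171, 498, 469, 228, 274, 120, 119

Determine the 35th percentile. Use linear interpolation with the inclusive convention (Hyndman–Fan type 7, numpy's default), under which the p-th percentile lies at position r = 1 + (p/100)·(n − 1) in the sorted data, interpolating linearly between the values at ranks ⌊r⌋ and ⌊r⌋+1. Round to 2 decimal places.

171.85

Sorted: 92, 119, 120, 171, 172, 228, 271, 274, 404, 469, 498, 615.
n = 12.
r = 1 + (35/100)·(12 − 1) = 1 + 3.85 = 4.85.
Rank 4 is 171 and rank 5 is 172.
Interpolate: 171 + 0.85·(172 − 171) = 171 + 0.85·1 = 171.85.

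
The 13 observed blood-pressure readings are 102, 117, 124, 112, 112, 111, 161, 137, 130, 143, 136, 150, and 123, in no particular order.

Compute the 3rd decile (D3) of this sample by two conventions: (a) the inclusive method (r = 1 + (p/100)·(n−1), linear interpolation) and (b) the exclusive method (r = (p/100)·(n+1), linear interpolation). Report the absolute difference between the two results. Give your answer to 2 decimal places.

Sorted: 102, 111, 112, 112, 117, 123, 124, 130, 136, 137, 143, 150, 161.
n = 13.
(a) r = 4.6; between ranks 4 (112) and 5 (117): 115.
(b) r = 4.2; between ranks 4 (112) and 5 (117): 113.
|115 − 113| = 2.

2.00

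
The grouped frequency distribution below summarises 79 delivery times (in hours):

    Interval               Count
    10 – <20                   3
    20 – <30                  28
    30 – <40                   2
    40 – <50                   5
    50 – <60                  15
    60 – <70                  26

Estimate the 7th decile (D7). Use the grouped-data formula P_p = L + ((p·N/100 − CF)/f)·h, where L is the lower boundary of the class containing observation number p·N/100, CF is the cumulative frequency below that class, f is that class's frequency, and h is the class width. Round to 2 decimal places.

60.88

N = 79; target position k = 70/100 · 79 = 55.3.
Cumulative frequencies: 3, 31, 33, 38, 53, 79.
Observation 55.3 falls in the class 60 – <70.
L = 60, CF = 53, f = 26, h = 10.
P70 = 60 + ((55.3 − 53)/26)·10 = 60 + 0.884615 = 60.8846.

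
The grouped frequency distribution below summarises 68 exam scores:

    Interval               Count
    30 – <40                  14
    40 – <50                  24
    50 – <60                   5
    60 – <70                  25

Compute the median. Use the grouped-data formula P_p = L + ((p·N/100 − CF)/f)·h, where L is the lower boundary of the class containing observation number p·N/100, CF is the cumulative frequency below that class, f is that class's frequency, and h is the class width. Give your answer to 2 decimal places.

48.33

N = 68; target position k = 50/100 · 68 = 34.
Cumulative frequencies: 14, 38, 43, 68.
Observation 34 falls in the class 40 – <50.
L = 40, CF = 14, f = 24, h = 10.
P50 = 40 + ((34 − 14)/24)·10 = 40 + 8.33333 = 48.3333.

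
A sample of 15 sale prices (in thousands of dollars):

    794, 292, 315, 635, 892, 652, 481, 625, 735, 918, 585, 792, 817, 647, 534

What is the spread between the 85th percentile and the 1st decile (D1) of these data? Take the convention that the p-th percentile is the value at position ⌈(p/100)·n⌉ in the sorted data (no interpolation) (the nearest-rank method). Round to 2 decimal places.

Sorted: 292, 315, 481, 534, 585, 625, 635, 647, 652, 735, 792, 794, 817, 892, 918.
n = 15.
P10: rank ⌈10/100·15⌉ = 2 → 315.
P85: rank ⌈85/100·15⌉ = 13 → 817.
Difference: 817 − 315 = 502.

502.00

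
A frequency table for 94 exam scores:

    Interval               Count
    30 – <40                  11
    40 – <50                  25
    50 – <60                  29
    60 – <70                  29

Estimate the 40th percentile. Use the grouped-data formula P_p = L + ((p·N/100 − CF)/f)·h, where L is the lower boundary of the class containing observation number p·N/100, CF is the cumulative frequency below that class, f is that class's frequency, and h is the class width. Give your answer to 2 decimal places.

N = 94; target position k = 40/100 · 94 = 37.6.
Cumulative frequencies: 11, 36, 65, 94.
Observation 37.6 falls in the class 50 – <60.
L = 50, CF = 36, f = 29, h = 10.
P40 = 50 + ((37.6 − 36)/29)·10 = 50 + 0.551724 = 50.5517.

50.55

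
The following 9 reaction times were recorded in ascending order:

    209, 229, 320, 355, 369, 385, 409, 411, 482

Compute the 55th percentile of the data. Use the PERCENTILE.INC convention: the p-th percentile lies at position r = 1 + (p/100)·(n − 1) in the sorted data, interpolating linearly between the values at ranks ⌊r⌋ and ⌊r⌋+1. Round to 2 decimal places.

375.40

n = 9.
r = 1 + (55/100)·(9 − 1) = 1 + 4.4 = 5.4.
Rank 5 is 369 and rank 6 is 385.
Interpolate: 369 + 0.4·(385 − 369) = 369 + 0.4·16 = 375.4.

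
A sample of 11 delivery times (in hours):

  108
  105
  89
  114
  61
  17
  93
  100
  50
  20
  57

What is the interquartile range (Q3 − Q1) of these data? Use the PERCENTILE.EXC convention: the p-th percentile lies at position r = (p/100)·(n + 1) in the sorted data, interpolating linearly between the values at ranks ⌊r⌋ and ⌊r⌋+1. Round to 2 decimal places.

55.00

Sorted: 17, 20, 50, 57, 61, 89, 93, 100, 105, 108, 114.
n = 11.
P25: r = 3 (integer) → 50.
P75: r = 9 (integer) → 105.
Difference: 105 − 50 = 55.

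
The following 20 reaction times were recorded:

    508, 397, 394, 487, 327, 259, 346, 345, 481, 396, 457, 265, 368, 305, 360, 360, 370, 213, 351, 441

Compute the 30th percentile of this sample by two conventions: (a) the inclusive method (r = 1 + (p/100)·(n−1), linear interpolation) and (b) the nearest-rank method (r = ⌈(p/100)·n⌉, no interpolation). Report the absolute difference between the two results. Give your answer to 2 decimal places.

0.70

Sorted: 213, 259, 265, 305, 327, 345, 346, 351, 360, 360, 368, 370, 394, 396, 397, 441, 457, 481, 487, 508.
n = 20.
(a) r = 6.7; between ranks 6 (345) and 7 (346): 345.7.
(b) the nearest-rank method: rank 6 → 345.
|345.7 − 345| = 0.7.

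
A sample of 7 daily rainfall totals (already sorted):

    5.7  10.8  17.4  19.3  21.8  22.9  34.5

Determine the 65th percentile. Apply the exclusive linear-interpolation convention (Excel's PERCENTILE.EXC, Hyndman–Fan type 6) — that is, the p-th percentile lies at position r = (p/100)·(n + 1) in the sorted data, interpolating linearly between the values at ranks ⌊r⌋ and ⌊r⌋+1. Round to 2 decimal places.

n = 7.
r = (65/100)·(7 + 1) = 5.2.
Rank 5 is 21.8 and rank 6 is 22.9.
Interpolate: 21.8 + 0.2·(22.9 − 21.8) = 21.8 + 0.2·1.1 = 22.02.

22.02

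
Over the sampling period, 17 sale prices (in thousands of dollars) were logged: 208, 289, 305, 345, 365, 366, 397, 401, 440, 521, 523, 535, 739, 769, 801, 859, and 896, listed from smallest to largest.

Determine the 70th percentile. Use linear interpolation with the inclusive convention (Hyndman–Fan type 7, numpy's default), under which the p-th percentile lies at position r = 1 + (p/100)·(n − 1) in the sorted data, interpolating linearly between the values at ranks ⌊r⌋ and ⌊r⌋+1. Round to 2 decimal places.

575.80

n = 17.
r = 1 + (70/100)·(17 − 1) = 1 + 11.2 = 12.2.
Rank 12 is 535 and rank 13 is 739.
Interpolate: 535 + 0.2·(739 − 535) = 535 + 0.2·204 = 575.8.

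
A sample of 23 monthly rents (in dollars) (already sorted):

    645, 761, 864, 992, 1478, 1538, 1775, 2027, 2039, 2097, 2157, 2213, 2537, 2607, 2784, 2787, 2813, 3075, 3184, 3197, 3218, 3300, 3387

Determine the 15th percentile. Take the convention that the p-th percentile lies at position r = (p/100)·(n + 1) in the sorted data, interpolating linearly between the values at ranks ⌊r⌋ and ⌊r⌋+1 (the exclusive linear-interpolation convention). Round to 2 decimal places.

n = 23.
r = (15/100)·(23 + 1) = 3.6.
Rank 3 is 864 and rank 4 is 992.
Interpolate: 864 + 0.6·(992 − 864) = 864 + 0.6·128 = 940.8.

940.80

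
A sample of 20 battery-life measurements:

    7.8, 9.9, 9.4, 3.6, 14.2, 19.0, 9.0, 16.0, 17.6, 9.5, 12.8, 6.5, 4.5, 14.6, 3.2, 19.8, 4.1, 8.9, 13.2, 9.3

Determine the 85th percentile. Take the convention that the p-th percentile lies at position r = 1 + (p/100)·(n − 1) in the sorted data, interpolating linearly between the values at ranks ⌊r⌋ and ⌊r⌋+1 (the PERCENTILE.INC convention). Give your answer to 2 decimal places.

16.24

Sorted: 3.2, 3.6, 4.1, 4.5, 6.5, 7.8, 8.9, 9.0, 9.3, 9.4, 9.5, 9.9, 12.8, 13.2, 14.2, 14.6, 16.0, 17.6, 19.0, 19.8.
n = 20.
r = 1 + (85/100)·(20 − 1) = 1 + 16.15 = 17.15.
Rank 17 is 16.0 and rank 18 is 17.6.
Interpolate: 16.0 + 0.15·(17.6 − 16.0) = 16.0 + 0.15·1.6 = 16.24.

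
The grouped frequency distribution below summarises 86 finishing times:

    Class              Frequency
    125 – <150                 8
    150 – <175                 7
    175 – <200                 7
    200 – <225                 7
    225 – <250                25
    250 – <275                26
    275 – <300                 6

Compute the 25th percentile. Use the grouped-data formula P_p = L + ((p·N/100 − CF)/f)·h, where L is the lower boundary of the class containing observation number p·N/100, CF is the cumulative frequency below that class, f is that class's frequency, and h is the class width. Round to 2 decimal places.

N = 86; target position k = 25/100 · 86 = 21.5.
Cumulative frequencies: 8, 15, 22, 29, 54, 80, 86.
Observation 21.5 falls in the class 175 – <200.
L = 175, CF = 15, f = 7, h = 25.
P25 = 175 + ((21.5 − 15)/7)·25 = 175 + 23.2143 = 198.214.

198.21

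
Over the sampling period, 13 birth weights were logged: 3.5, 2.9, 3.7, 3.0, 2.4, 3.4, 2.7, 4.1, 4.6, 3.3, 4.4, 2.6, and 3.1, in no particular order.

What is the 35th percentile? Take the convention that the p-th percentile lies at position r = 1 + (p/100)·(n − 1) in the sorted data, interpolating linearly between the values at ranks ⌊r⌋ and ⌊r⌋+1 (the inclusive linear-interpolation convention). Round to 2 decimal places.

3.02

Sorted: 2.4, 2.6, 2.7, 2.9, 3.0, 3.1, 3.3, 3.4, 3.5, 3.7, 4.1, 4.4, 4.6.
n = 13.
r = 1 + (35/100)·(13 − 1) = 1 + 4.2 = 5.2.
Rank 5 is 3.0 and rank 6 is 3.1.
Interpolate: 3.0 + 0.2·(3.1 − 3.0) = 3.0 + 0.2·0.1 = 3.02.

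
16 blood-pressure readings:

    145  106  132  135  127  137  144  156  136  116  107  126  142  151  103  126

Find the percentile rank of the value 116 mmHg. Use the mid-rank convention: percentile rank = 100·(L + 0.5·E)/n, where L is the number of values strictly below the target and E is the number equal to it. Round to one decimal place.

21.9

Sorted: 103, 106, 107, 116, 126, 126, 127, 132, 135, 136, 137, 142, 144, 145, 151, 156.
Count below 116: L = 3; count equal: E = 1; n = 16.
Percentile rank = 100·(3 + 0.5·1)/16 = 100·3.5/16 = 21.88.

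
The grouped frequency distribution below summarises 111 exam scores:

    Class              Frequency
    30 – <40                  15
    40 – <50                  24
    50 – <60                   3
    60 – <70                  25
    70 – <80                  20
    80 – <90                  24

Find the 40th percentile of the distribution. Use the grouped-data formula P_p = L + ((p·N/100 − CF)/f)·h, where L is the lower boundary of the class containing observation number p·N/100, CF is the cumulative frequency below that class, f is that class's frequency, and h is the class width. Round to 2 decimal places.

N = 111; target position k = 40/100 · 111 = 44.4.
Cumulative frequencies: 15, 39, 42, 67, 87, 111.
Observation 44.4 falls in the class 60 – <70.
L = 60, CF = 42, f = 25, h = 10.
P40 = 60 + ((44.4 − 42)/25)·10 = 60 + 0.96 = 60.96.

60.96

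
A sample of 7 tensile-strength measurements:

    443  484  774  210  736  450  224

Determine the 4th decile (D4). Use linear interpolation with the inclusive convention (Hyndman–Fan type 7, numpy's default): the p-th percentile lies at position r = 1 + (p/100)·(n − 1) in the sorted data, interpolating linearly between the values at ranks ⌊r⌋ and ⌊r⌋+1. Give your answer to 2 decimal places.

Sorted: 210, 224, 443, 450, 484, 736, 774.
n = 7.
r = 1 + (40/100)·(7 − 1) = 1 + 2.4 = 3.4.
Rank 3 is 443 and rank 4 is 450.
Interpolate: 443 + 0.4·(450 − 443) = 443 + 0.4·7 = 445.8.

445.80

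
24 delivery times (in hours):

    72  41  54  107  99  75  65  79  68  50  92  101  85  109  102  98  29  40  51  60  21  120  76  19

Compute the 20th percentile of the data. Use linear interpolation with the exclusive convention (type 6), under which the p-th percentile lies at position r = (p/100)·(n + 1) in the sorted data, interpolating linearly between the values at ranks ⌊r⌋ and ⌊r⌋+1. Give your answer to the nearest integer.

Sorted: 19, 21, 29, 40, 41, 50, 51, 54, 60, 65, 68, 72, 75, 76, 79, 85, 92, 98, 99, 101, 102, 107, 109, 120.
n = 24.
r = (20/100)·(24 + 1) = 5.
r is an integer, so P20 is the value at rank 5: 41.

41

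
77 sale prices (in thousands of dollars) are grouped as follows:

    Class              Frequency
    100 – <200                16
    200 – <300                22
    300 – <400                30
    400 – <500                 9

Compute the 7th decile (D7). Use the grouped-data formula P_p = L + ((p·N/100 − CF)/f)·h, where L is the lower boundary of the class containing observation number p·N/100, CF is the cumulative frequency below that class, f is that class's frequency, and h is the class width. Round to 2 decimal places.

353.00

N = 77; target position k = 70/100 · 77 = 53.9.
Cumulative frequencies: 16, 38, 68, 77.
Observation 53.9 falls in the class 300 – <400.
L = 300, CF = 38, f = 30, h = 100.
P70 = 300 + ((53.9 − 38)/30)·100 = 300 + 53 = 353.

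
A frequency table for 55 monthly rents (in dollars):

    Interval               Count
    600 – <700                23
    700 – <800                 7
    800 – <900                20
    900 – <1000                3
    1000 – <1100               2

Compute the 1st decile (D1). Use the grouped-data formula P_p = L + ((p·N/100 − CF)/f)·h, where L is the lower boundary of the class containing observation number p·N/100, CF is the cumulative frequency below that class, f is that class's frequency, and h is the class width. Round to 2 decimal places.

N = 55; target position k = 10/100 · 55 = 5.5.
Cumulative frequencies: 23, 30, 50, 53, 55.
Observation 5.5 falls in the class 600 – <700.
L = 600, CF = 0, f = 23, h = 100.
P10 = 600 + ((5.5 − 0)/23)·100 = 600 + 23.913 = 623.913.

623.91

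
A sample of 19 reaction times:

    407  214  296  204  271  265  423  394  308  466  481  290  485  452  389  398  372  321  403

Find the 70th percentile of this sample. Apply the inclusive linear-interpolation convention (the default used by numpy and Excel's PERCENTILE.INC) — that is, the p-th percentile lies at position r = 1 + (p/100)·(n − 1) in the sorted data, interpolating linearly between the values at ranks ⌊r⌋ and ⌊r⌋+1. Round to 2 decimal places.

Sorted: 204, 214, 265, 271, 290, 296, 308, 321, 372, 389, 394, 398, 403, 407, 423, 452, 466, 481, 485.
n = 19.
r = 1 + (70/100)·(19 − 1) = 1 + 12.6 = 13.6.
Rank 13 is 403 and rank 14 is 407.
Interpolate: 403 + 0.6·(407 − 403) = 403 + 0.6·4 = 405.4.

405.40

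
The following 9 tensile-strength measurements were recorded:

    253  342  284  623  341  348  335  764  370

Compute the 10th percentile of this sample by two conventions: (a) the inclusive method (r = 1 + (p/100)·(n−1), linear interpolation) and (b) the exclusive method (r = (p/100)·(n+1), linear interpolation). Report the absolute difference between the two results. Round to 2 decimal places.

24.80

Sorted: 253, 284, 335, 341, 342, 348, 370, 623, 764.
n = 9.
(a) r = 1.8; between ranks 1 (253) and 2 (284): 277.8.
(b) r = 1 → value at rank 1 = 253.
|277.8 − 253| = 24.8.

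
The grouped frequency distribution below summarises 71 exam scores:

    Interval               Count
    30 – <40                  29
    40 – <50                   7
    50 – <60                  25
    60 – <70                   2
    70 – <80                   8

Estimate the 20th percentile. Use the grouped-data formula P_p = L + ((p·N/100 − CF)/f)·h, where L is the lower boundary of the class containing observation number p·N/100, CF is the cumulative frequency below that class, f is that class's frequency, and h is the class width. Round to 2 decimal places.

N = 71; target position k = 20/100 · 71 = 14.2.
Cumulative frequencies: 29, 36, 61, 63, 71.
Observation 14.2 falls in the class 30 – <40.
L = 30, CF = 0, f = 29, h = 10.
P20 = 30 + ((14.2 − 0)/29)·10 = 30 + 4.89655 = 34.8966.

34.90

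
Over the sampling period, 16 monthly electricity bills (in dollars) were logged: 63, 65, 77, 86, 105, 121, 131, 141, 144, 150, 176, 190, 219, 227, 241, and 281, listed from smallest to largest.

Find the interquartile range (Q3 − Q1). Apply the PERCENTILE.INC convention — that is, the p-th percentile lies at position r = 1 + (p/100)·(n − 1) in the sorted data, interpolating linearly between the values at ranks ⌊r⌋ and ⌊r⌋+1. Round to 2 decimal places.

97.00

n = 16.
P25: r = 4.75; ranks 4–5 are 86, 105; interpolating gives 100.25.
P75: r = 12.25; ranks 12–13 are 190, 219; interpolating gives 197.25.
Difference: 197.25 − 100.25 = 97.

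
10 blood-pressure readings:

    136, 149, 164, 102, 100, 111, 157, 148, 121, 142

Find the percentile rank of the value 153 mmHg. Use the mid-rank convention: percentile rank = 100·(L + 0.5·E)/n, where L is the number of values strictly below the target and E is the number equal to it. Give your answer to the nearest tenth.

Sorted: 100, 102, 111, 121, 136, 142, 148, 149, 157, 164.
Count below 153: L = 8; count equal: E = 0; n = 10.
Percentile rank = 100·(8 + 0.5·0)/10 = 100·8/10 = 80.

80.0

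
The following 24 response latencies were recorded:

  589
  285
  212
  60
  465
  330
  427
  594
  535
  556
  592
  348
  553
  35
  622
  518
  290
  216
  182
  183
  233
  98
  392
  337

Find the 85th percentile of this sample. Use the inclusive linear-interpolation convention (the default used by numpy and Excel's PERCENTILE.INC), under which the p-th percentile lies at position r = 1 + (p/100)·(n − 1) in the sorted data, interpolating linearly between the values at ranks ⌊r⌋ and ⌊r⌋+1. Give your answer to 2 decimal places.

574.15

Sorted: 35, 60, 98, 182, 183, 212, 216, 233, 285, 290, 330, 337, 348, 392, 427, 465, 518, 535, 553, 556, 589, 592, 594, 622.
n = 24.
r = 1 + (85/100)·(24 − 1) = 1 + 19.55 = 20.55.
Rank 20 is 556 and rank 21 is 589.
Interpolate: 556 + 0.55·(589 − 556) = 556 + 0.55·33 = 574.15.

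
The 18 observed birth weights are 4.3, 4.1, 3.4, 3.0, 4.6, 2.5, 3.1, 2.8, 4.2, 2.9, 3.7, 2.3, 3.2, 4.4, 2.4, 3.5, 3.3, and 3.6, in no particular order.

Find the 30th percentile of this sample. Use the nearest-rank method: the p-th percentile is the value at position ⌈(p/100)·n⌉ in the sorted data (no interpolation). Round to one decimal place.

3.0

Sorted: 2.3, 2.4, 2.5, 2.8, 2.9, 3.0, 3.1, 3.2, 3.3, 3.4, 3.5, 3.6, 3.7, 4.1, 4.2, 4.3, 4.4, 4.6.
n = 18.
Position = ⌈30/100 · 18⌉ = ⌈5.4⌉ = 6.
The value at rank 6 is 3.0.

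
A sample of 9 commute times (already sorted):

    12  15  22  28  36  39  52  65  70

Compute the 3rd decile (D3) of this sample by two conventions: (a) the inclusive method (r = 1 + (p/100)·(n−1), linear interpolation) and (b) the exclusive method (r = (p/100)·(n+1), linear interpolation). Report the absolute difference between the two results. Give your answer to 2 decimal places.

2.40

n = 9.
(a) r = 3.4; between ranks 3 (22) and 4 (28): 24.4.
(b) r = 3 → value at rank 3 = 22.
|24.4 − 22| = 2.4.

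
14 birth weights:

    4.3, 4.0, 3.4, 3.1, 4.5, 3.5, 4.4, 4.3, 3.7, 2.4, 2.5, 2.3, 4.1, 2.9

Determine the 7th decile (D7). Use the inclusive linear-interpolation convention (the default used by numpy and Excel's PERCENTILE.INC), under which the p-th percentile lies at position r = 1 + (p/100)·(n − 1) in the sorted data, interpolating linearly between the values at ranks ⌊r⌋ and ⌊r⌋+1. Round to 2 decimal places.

4.12

Sorted: 2.3, 2.4, 2.5, 2.9, 3.1, 3.4, 3.5, 3.7, 4.0, 4.1, 4.3, 4.3, 4.4, 4.5.
n = 14.
r = 1 + (70/100)·(14 − 1) = 1 + 9.1 = 10.1.
Rank 10 is 4.1 and rank 11 is 4.3.
Interpolate: 4.1 + 0.1·(4.3 − 4.1) = 4.1 + 0.1·0.2 = 4.12.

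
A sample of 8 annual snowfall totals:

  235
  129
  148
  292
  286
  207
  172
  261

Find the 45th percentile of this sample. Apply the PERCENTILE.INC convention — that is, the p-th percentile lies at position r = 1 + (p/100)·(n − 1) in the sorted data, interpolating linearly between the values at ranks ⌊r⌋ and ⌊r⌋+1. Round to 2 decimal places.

Sorted: 129, 148, 172, 207, 235, 261, 286, 292.
n = 8.
r = 1 + (45/100)·(8 − 1) = 1 + 3.15 = 4.15.
Rank 4 is 207 and rank 5 is 235.
Interpolate: 207 + 0.15·(235 − 207) = 207 + 0.15·28 = 211.2.

211.20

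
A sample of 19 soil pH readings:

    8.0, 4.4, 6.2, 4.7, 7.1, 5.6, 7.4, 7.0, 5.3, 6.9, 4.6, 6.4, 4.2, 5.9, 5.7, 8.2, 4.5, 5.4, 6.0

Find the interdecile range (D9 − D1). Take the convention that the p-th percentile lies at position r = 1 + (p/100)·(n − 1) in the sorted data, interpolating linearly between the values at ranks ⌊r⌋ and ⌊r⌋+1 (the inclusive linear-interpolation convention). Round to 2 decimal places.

3.04

Sorted: 4.2, 4.4, 4.5, 4.6, 4.7, 5.3, 5.4, 5.6, 5.7, 5.9, 6.0, 6.2, 6.4, 6.9, 7.0, 7.1, 7.4, 8.0, 8.2.
n = 19.
P10: r = 2.8; ranks 2–3 are 4.4, 4.5; interpolating gives 4.48.
P90: r = 17.2; ranks 17–18 are 7.4, 8.0; interpolating gives 7.52.
Difference: 7.52 − 4.48 = 3.04.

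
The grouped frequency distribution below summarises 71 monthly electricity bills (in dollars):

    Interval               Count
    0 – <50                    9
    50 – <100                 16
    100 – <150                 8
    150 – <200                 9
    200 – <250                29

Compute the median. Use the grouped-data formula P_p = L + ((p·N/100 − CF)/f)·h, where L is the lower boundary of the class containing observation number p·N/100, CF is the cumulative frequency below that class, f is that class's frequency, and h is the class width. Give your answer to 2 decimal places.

163.89

N = 71; target position k = 50/100 · 71 = 35.5.
Cumulative frequencies: 9, 25, 33, 42, 71.
Observation 35.5 falls in the class 150 – <200.
L = 150, CF = 33, f = 9, h = 50.
P50 = 150 + ((35.5 − 33)/9)·50 = 150 + 13.8889 = 163.889.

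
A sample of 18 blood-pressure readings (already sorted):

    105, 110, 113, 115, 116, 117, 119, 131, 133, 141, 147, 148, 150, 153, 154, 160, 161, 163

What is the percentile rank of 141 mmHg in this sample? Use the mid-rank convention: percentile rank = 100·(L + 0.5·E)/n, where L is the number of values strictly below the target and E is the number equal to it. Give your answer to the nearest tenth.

52.8

Count below 141: L = 9; count equal: E = 1; n = 18.
Percentile rank = 100·(9 + 0.5·1)/18 = 100·9.5/18 = 52.78.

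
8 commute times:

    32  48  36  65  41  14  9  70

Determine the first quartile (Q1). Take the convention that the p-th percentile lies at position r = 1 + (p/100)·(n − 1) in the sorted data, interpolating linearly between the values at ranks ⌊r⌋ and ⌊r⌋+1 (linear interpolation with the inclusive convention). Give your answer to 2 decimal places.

27.50

Sorted: 9, 14, 32, 36, 41, 48, 65, 70.
n = 8.
r = 1 + (25/100)·(8 − 1) = 1 + 1.75 = 2.75.
Rank 2 is 14 and rank 3 is 32.
Interpolate: 14 + 0.75·(32 − 14) = 14 + 0.75·18 = 27.5.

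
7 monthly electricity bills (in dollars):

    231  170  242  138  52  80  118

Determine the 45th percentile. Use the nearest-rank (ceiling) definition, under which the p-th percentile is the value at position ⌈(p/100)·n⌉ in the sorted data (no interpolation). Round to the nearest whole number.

Sorted: 52, 80, 118, 138, 170, 231, 242.
n = 7.
Position = ⌈45/100 · 7⌉ = ⌈3.15⌉ = 4.
The value at rank 4 is 138.

138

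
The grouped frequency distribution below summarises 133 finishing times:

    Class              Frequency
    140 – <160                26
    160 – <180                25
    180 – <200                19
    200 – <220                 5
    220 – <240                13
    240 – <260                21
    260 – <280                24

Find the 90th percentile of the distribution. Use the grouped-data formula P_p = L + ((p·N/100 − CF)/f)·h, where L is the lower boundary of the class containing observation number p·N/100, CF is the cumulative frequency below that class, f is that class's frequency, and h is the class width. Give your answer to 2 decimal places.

268.92

N = 133; target position k = 90/100 · 133 = 119.7.
Cumulative frequencies: 26, 51, 70, 75, 88, 109, 133.
Observation 119.7 falls in the class 260 – <280.
L = 260, CF = 109, f = 24, h = 20.
P90 = 260 + ((119.7 − 109)/24)·20 = 260 + 8.91667 = 268.917.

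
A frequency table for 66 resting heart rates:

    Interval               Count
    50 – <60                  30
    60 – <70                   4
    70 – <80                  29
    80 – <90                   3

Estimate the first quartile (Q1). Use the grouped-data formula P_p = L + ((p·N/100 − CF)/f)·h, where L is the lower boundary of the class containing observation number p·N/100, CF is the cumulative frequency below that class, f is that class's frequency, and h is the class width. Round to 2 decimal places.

55.50

N = 66; target position k = 25/100 · 66 = 16.5.
Cumulative frequencies: 30, 34, 63, 66.
Observation 16.5 falls in the class 50 – <60.
L = 50, CF = 0, f = 30, h = 10.
P25 = 50 + ((16.5 − 0)/30)·10 = 50 + 5.5 = 55.5.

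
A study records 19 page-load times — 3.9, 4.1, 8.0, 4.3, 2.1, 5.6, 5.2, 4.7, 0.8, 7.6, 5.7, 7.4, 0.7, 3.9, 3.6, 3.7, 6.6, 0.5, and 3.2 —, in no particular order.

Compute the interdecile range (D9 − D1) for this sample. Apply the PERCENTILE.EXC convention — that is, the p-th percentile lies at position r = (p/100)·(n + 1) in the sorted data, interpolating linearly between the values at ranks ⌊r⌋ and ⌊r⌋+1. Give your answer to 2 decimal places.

6.90

Sorted: 0.5, 0.7, 0.8, 2.1, 3.2, 3.6, 3.7, 3.9, 3.9, 4.1, 4.3, 4.7, 5.2, 5.6, 5.7, 6.6, 7.4, 7.6, 8.0.
n = 19.
P10: r = 2 (integer) → 0.7.
P90: r = 18 (integer) → 7.6.
Difference: 7.6 − 0.7 = 6.9.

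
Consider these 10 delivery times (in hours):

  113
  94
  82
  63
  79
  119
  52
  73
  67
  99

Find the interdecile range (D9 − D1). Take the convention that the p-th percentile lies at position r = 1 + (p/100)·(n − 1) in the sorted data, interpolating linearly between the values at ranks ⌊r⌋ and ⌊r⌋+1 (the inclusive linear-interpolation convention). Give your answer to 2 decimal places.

51.70

Sorted: 52, 63, 67, 73, 79, 82, 94, 99, 113, 119.
n = 10.
P10: r = 1.9; ranks 1–2 are 52, 63; interpolating gives 61.9.
P90: r = 9.1; ranks 9–10 are 113, 119; interpolating gives 113.6.
Difference: 113.6 − 61.9 = 51.7.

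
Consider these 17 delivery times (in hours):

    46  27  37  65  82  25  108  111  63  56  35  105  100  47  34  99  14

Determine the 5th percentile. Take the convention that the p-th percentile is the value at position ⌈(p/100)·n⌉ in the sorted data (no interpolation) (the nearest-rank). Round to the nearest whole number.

14

Sorted: 14, 25, 27, 34, 35, 37, 46, 47, 56, 63, 65, 82, 99, 100, 105, 108, 111.
n = 17.
Position = ⌈5/100 · 17⌉ = ⌈0.85⌉ = 1.
The value at rank 1 is 14.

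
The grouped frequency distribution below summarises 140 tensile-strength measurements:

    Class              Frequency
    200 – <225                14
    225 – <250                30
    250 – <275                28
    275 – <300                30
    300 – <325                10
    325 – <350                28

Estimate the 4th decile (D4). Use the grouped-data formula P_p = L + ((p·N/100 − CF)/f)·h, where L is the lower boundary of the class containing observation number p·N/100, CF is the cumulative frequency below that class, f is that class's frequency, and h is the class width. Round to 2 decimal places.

260.71

N = 140; target position k = 40/100 · 140 = 56.
Cumulative frequencies: 14, 44, 72, 102, 112, 140.
Observation 56 falls in the class 250 – <275.
L = 250, CF = 44, f = 28, h = 25.
P40 = 250 + ((56 − 44)/28)·25 = 250 + 10.7143 = 260.714.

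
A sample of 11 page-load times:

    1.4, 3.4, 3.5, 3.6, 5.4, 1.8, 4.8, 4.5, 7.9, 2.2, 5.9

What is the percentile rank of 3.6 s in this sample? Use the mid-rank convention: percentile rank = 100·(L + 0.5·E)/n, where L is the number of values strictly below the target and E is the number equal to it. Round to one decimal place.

50.0

Sorted: 1.4, 1.8, 2.2, 3.4, 3.5, 3.6, 4.5, 4.8, 5.4, 5.9, 7.9.
Count below 3.6: L = 5; count equal: E = 1; n = 11.
Percentile rank = 100·(5 + 0.5·1)/11 = 100·5.5/11 = 50.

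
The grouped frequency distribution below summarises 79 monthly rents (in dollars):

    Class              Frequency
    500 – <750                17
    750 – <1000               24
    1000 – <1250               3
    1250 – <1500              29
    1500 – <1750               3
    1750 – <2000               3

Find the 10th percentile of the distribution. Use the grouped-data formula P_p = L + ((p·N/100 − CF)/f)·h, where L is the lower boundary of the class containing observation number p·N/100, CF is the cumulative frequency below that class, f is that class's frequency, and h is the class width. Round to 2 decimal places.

616.18

N = 79; target position k = 10/100 · 79 = 7.9.
Cumulative frequencies: 17, 41, 44, 73, 76, 79.
Observation 7.9 falls in the class 500 – <750.
L = 500, CF = 0, f = 17, h = 250.
P10 = 500 + ((7.9 − 0)/17)·250 = 500 + 116.176 = 616.176.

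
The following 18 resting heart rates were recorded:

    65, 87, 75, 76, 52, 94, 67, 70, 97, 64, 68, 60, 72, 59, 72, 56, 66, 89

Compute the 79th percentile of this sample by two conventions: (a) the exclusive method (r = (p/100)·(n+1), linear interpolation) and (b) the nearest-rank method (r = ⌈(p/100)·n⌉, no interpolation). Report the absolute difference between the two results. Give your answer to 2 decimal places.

0.02

Sorted: 52, 56, 59, 60, 64, 65, 66, 67, 68, 70, 72, 72, 75, 76, 87, 89, 94, 97.
n = 18.
(a) r = 15.01; between ranks 15 (87) and 16 (89): 87.02.
(b) the nearest-rank method: rank 15 → 87.
|87.02 − 87| = 0.02.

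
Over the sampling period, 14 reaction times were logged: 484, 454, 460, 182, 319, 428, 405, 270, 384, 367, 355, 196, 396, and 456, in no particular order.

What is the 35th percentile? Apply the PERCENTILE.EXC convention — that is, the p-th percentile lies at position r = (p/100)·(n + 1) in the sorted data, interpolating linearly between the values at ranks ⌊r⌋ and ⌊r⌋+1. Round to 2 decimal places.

Sorted: 182, 196, 270, 319, 355, 367, 384, 396, 405, 428, 454, 456, 460, 484.
n = 14.
r = (35/100)·(14 + 1) = 5.25.
Rank 5 is 355 and rank 6 is 367.
Interpolate: 355 + 0.25·(367 − 355) = 355 + 0.25·12 = 358.

358.00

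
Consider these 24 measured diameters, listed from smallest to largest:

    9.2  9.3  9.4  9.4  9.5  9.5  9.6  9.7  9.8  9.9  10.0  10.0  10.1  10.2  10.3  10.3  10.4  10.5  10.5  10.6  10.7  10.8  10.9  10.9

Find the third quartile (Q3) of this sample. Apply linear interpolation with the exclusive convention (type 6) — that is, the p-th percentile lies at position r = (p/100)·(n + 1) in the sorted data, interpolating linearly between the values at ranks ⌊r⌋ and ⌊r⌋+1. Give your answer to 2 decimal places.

n = 24.
r = (75/100)·(24 + 1) = 18.75.
Rank 18 is 10.5 and rank 19 is 10.5.
Interpolate: 10.5 + 0.75·(10.5 − 10.5) = 10.5 + 0.75·0 = 10.5.

10.50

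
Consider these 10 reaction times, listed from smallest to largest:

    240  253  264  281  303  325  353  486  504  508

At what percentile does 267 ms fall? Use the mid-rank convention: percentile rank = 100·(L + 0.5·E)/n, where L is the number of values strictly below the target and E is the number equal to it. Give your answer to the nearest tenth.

30.0

Count below 267: L = 3; count equal: E = 0; n = 10.
Percentile rank = 100·(3 + 0.5·0)/10 = 100·3/10 = 30.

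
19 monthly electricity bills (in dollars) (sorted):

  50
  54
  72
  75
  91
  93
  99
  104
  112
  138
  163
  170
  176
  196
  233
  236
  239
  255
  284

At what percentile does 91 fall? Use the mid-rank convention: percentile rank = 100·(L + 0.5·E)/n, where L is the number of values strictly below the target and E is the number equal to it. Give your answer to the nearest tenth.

23.7

Count below 91: L = 4; count equal: E = 1; n = 19.
Percentile rank = 100·(4 + 0.5·1)/19 = 100·4.5/19 = 23.68.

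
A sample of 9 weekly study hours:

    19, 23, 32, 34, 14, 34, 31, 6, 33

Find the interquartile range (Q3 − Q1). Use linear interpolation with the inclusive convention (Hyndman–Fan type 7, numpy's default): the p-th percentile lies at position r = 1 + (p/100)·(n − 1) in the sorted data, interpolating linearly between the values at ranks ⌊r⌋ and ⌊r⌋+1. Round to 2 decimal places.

14.00

Sorted: 6, 14, 19, 23, 31, 32, 33, 34, 34.
n = 9.
P25: r = 3 (integer) → 19.
P75: r = 7 (integer) → 33.
Difference: 33 − 19 = 14.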